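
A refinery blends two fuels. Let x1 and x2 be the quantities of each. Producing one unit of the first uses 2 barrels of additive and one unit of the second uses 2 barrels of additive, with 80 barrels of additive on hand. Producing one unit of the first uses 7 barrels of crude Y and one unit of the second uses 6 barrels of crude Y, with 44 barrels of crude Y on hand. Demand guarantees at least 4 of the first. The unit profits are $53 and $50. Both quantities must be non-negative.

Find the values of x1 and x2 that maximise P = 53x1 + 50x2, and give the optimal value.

Vertices and P = 53x1 + 50x2:
  (44/7, 0) → P = 2332/7
  (4, 0) → P = 212
  (4, 8/3) → P = 1036/3

The binding constraints are 7x1 + 6x2 = 44 and x1 = 4.
Solving simultaneously gives x1 = 4, x2 = 8/3.

x1 = 4, x2 = 8/3, maximum P = 1036/3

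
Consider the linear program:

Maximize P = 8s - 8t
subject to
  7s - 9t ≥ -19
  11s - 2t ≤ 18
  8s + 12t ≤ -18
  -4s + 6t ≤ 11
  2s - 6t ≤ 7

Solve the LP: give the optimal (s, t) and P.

Extreme points and P = 8s - 8t:
  (-5/2, 1/6) → P = -64/3
  (-59/8, -29/8) → P = -30
  (-1/3, -23/18) → P = 68/9

The binding constraints are 8s + 12t = -18 and 2s - 6t = 7.
Solving simultaneously gives s = -1/3, t = -23/18.

s = -1/3, t = -23/18, maximum P = 68/9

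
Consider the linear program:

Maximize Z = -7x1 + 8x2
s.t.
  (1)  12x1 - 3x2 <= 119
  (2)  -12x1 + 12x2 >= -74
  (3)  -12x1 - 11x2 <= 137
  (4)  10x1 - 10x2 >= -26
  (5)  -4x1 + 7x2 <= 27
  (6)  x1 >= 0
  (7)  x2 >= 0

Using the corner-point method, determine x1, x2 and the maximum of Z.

x1 = 44/15, x2 = 83/15, maximum Z = 356/15

Corner points and Z = -7x1 + 8x2:
  (67/6, 5) → Z = -229/6
  (457/36, 100/9) → Z = 1/36
  (37/6, 0) → Z = -259/6
  (44/15, 83/15) → Z = 356/15
  (0, 13/5) → Z = 104/5
  (0, 0) → Z = 0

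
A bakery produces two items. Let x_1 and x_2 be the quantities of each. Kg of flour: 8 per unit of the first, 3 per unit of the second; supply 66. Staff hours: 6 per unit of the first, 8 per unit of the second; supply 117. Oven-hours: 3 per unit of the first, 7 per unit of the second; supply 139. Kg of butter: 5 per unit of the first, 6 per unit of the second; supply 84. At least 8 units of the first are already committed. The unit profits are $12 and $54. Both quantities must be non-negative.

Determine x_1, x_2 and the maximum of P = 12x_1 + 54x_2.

x_1 = 8, x_2 = 2/3, maximum P = 132

Corner points and P = 12x_1 + 54x_2:
  (33/4, 0) → P = 99
  (8, 0) → P = 96
  (8, 2/3) → P = 132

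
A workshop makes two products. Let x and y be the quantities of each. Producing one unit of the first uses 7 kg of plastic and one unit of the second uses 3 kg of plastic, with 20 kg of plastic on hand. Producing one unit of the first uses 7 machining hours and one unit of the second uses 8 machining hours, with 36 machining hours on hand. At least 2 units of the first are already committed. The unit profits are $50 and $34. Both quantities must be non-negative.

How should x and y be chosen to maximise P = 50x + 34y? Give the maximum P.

Extreme points and P = 50x + 34y:
  (20/7, 0) → P = 1000/7
  (2, 0) → P = 100
  (2, 2) → P = 168

The binding constraints are 7x + 3y = 20 and x = 2.
Solving simultaneously gives x = 2, y = 2.

x = 2, y = 2, maximum P = 168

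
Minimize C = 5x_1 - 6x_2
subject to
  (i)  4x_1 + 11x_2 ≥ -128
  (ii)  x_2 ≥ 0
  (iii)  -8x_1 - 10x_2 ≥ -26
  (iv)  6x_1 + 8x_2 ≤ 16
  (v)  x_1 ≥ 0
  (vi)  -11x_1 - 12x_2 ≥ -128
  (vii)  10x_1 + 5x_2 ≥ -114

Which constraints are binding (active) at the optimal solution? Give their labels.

(iv) and (v)

Vertices and C = 5x_1 - 6x_2:
  (8/3, 0) → C = 40/3
  (0, 0) → C = 0
  (0, 2) → C = -12

The minimum is at (0, 2). Substituting into each constraint, equality holds for (iv) and (v); the remaining constraints have slack.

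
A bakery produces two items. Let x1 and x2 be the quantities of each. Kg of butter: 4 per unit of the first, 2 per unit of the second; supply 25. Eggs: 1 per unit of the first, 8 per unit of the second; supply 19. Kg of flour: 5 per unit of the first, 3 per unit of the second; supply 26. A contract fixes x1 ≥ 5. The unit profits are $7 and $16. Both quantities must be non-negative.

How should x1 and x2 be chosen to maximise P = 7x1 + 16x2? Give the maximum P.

x1 = 5, x2 = 1/3, maximum P = 121/3

Corner points and P = 7x1 + 16x2:
  (26/5, 0) → P = 182/5
  (5, 0) → P = 35
  (5, 1/3) → P = 121/3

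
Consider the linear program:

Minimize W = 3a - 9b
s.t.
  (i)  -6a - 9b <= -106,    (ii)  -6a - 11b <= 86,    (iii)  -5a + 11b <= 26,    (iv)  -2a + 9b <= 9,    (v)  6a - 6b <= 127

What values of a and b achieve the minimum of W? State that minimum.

a = 97/8, b = 133/36, minimum W = 25/8

Corner points and W = 3a - 9b:
  (97/8, 133/36) → W = 25/8
  (593/30, -7/5) → W = 719/10
  (57/2, 22/3) → W = 39/2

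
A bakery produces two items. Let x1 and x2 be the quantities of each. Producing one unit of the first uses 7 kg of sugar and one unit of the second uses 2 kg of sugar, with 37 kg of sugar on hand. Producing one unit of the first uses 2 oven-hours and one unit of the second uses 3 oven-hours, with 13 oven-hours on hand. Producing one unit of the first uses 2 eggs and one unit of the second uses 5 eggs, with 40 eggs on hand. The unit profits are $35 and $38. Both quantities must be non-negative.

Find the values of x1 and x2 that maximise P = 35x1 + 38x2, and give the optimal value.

x1 = 5, x2 = 1, maximum P = 213

Feasible corners and P = 35x1 + 38x2:
  (0, 0) → P = 0
  (0, 13/3) → P = 494/3
  (37/7, 0) → P = 185
  (5, 1) → P = 213

The optimum lies where 7x1 + 2x2 = 37 and 2x1 + 3x2 = 13.
Solving simultaneously gives x1 = 5, x2 = 1.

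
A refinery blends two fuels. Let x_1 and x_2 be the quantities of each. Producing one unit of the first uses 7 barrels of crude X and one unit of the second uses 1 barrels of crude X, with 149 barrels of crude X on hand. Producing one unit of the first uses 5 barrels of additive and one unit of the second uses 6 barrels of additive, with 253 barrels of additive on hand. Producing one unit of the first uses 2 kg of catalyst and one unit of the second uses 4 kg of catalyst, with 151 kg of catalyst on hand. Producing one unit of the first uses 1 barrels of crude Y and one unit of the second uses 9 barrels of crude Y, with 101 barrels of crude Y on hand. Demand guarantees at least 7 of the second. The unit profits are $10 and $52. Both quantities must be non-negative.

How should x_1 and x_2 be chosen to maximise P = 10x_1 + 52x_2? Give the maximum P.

x_1 = 20, x_2 = 9, maximum P = 668

Extreme points and P = 10x_1 + 52x_2:
  (0, 101/9) → P = 5252/9
  (0, 7) → P = 364
  (20, 9) → P = 668
  (142/7, 7) → P = 3968/7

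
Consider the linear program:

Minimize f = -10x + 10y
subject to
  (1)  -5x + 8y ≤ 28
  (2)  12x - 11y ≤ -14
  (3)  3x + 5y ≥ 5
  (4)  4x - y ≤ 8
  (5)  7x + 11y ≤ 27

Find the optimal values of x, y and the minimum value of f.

x = -5/31, y = 34/31, minimum f = 390/31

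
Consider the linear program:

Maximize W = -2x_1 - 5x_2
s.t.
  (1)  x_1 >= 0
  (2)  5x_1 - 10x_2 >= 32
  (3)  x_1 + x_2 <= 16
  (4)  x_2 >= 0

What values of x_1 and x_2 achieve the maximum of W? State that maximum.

x_1 = 32/5, x_2 = 0, maximum W = -64/5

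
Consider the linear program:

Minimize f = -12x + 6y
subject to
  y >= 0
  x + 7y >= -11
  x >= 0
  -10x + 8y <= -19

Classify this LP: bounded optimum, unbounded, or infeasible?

From the feasible point (19/10, 0), moving in the direction (8, 10) keeps every constraint satisfied while f decreases without bound.

unbounded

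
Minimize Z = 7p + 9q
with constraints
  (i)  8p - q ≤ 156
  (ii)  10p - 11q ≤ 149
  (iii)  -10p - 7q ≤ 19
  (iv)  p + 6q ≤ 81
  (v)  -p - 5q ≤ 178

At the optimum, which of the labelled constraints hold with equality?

Corner points and Z = 7p + 9q:
  (1567/78, 184/39) → Z = 14281/78
  (1017/49, 492/49) → Z = 11547/49
  (139/30, -28/3) → Z = -1547/30
  (-681/53, 829/53) → Z = 2694/53

The minimum is at (139/30, -28/3). Substituting into each constraint, equality holds for (ii) and (iii); the remaining constraints have slack.

(ii) and (iii)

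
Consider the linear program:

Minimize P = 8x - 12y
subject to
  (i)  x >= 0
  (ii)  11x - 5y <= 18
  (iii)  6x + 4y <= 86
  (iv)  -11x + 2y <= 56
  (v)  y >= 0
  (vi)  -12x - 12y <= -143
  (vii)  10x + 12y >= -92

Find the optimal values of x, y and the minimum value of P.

x = 0, y = 43/2, minimum P = -258

Corner points and P = 8x - 12y:
  (0, 43/2) → P = -258
  (0, 143/12) → P = -143
  (251/37, 419/37) → P = -3020/37
  (931/192, 1357/192) → P = -2209/48

The optimum lies where x = 0 and 6x + 4y = 86.
Solving simultaneously gives x = 0, y = 43/2.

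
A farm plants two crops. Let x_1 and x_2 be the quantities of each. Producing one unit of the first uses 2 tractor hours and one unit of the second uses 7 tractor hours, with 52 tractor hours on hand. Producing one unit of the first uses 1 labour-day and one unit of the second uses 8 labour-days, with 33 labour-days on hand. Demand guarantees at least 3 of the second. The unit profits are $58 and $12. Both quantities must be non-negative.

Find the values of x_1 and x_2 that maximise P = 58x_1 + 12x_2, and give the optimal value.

The optimum lies where x_1 + 8x_2 = 33 and x_2 = 3.
Solving simultaneously gives x_1 = 9, x_2 = 3.

x_1 = 9, x_2 = 3, maximum P = 558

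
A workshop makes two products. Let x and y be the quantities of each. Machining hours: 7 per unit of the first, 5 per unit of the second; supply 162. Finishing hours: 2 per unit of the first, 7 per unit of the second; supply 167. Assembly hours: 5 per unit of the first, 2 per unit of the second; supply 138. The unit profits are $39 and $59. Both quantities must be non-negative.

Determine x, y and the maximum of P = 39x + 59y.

The binding constraints are 7x + 5y = 162 and 2x + 7y = 167.
Solving simultaneously gives x = 23/3, y = 65/3.

x = 23/3, y = 65/3, maximum P = 4732/3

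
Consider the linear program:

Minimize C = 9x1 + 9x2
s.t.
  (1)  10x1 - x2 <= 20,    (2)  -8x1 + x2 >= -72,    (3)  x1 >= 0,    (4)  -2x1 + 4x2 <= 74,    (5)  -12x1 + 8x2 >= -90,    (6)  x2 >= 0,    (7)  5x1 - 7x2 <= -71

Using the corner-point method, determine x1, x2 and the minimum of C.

x1 = 0, x2 = 71/7, minimum C = 639/7

Feasible corners and C = 9x1 + 9x2:
  (77/19, 390/19) → C = 4203/19
  (211/65, 162/13) → C = 9189/65
  (0, 37/2) → C = 333/2
  (0, 71/7) → C = 639/7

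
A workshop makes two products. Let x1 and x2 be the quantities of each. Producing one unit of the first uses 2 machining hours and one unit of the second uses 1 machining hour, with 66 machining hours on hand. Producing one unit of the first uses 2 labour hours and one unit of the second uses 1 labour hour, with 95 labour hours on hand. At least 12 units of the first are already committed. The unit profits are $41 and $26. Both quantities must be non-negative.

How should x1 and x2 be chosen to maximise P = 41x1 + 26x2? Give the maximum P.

x1 = 12, x2 = 42, maximum P = 1584

Extreme points and P = 41x1 + 26x2:
  (33, 0) → P = 1353
  (12, 0) → P = 492
  (12, 42) → P = 1584

The optimum lies where 2x1 + x2 = 66 and x1 = 12.
Solving simultaneously gives x1 = 12, x2 = 42.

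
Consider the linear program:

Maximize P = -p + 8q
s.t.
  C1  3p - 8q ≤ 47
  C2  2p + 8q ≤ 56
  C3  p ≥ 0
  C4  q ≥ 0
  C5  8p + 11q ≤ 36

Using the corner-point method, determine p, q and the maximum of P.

p = 0, q = 36/11, maximum P = 288/11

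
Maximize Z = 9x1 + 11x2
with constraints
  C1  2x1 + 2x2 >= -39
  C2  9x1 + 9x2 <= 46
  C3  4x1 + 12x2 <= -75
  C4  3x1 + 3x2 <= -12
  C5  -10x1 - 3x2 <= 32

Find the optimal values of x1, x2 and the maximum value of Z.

The feasible region is unbounded (it extends along (1, -1)), but Z strictly decreases along every unbounded feasible direction, so there is no improving ray and the maximum is attained at a vertex.

x1 = 27/8, x2 = -59/8, maximum Z = -203/4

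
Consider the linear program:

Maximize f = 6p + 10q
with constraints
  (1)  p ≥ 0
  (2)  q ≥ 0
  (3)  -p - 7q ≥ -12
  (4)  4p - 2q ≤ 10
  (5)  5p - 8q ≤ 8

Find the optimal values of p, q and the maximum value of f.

Vertices and f = 6p + 10q:
  (0, 0) → f = 0
  (0, 12/7) → f = 120/7
  (8/5, 0) → f = 48/5
  (47/15, 19/15) → f = 472/15
  (32/11, 9/11) → f = 282/11

p = 47/15, q = 19/15, maximum f = 472/15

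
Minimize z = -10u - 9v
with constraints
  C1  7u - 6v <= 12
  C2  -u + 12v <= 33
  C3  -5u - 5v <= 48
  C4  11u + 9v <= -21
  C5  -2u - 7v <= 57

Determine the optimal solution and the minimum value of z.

u = -183/47, v = 114/47, minimum z = 804/47

Corner points and z = -10u - 9v:
  (-228/65, -396/65) → z = 5844/65
  (-6/43, -93/43) → z = 897/43
  (-57/5, 9/5) → z = 489/5
  (-183/47, 114/47) → z = 804/47

At the optimal vertex, -u + 12v = 33 and 11u + 9v = -21.
Solving simultaneously gives u = -183/47, v = 114/47.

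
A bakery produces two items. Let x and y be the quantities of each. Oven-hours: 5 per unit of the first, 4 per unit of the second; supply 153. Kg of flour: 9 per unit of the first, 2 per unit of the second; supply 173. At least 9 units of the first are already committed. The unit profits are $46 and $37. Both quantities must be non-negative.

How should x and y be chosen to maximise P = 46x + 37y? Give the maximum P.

x = 9, y = 27, maximum P = 1413

Corner points and P = 46x + 37y:
  (173/9, 0) → P = 7958/9
  (9, 0) → P = 414
  (193/13, 256/13) → P = 18350/13
  (9, 27) → P = 1413

The binding constraints are 5x + 4y = 153 and x = 9.
Solving simultaneously gives x = 9, y = 27.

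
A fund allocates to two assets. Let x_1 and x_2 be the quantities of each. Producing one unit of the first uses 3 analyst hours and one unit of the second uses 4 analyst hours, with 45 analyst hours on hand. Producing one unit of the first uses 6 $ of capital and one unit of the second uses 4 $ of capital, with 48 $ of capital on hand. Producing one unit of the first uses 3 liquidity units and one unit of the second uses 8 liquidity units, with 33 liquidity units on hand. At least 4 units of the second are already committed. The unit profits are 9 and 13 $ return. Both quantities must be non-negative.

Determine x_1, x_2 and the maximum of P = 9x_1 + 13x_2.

x_1 = 1/3, x_2 = 4, maximum P = 55

Extreme points and P = 9x_1 + 13x_2:
  (0, 33/8) → P = 429/8
  (0, 4) → P = 52
  (1/3, 4) → P = 55

The optimum lies where 3x_1 + 8x_2 = 33 and x_2 = 4.
Solving simultaneously gives x_1 = 1/3, x_2 = 4.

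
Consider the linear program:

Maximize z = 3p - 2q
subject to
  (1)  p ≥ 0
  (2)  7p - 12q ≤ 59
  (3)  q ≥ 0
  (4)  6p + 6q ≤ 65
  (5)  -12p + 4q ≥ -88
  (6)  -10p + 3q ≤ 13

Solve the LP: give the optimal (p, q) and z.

Corner points and z = 3p - 2q:
  (0, 0) → z = 0
  (0, 13/3) → z = -26/3
  (22/3, 0) → z = 22
  (197/24, 21/8) → z = 155/8
  (3/2, 28/3) → z = -85/6

The binding constraints are q = 0 and -12p + 4q = -88.
Solving simultaneously gives p = 22/3, q = 0.

p = 22/3, q = 0, maximum z = 22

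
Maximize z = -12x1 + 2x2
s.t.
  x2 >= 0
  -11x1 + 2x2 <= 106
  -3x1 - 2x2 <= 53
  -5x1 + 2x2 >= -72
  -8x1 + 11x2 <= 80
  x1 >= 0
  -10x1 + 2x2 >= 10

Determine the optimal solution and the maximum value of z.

x1 = 0, x2 = 80/11, maximum z = 160/11

Feasible corners and z = -12x1 + 2x2:
  (0, 80/11) → z = 160/11
  (25/47, 360/47) → z = 420/47
  (0, 5) → z = 10

At the optimal vertex, -8x1 + 11x2 = 80 and x1 = 0.
Solving simultaneously gives x1 = 0, x2 = 80/11.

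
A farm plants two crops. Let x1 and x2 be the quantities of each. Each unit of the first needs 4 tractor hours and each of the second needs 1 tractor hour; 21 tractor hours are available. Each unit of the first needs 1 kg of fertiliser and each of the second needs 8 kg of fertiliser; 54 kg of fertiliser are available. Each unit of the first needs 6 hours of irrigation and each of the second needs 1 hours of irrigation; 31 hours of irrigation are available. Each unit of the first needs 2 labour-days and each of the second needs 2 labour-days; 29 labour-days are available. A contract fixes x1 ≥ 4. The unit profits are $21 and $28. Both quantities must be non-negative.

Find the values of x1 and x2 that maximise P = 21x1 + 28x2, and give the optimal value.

x1 = 4, x2 = 5, maximum P = 224

Vertices and P = 21x1 + 28x2:
  (31/6, 0) → P = 217/2
  (4, 0) → P = 84
  (5, 1) → P = 133
  (4, 5) → P = 224

The optimum lies where 4x1 + x2 = 21 and x1 = 4.
Solving simultaneously gives x1 = 4, x2 = 5.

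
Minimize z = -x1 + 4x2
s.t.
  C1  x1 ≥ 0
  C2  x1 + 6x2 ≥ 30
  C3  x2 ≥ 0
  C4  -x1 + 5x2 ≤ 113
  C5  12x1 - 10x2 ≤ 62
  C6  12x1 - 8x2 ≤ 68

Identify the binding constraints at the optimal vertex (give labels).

C2 and C6

Extreme points and z = -x1 + 4x2:
  (0, 5) → z = 20
  (0, 113/5) → z = 452/5
  (81/10, 73/20) → z = 13/2
  (311/13, 356/13) → z = 1113/13

The minimum is at (81/10, 73/20). Substituting into each constraint, equality holds for C2 and C6; the remaining constraints have slack.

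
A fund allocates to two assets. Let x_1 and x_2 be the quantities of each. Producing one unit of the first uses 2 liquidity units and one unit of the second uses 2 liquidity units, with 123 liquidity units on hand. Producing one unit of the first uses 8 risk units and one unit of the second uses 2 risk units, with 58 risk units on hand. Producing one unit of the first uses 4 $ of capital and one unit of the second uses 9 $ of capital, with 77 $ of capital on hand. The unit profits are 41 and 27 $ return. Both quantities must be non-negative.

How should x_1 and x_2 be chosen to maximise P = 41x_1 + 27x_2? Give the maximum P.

x_1 = 23/4, x_2 = 6, maximum P = 1591/4

Corner points and P = 41x_1 + 27x_2:
  (0, 0) → P = 0
  (0, 77/9) → P = 231
  (29/4, 0) → P = 1189/4
  (23/4, 6) → P = 1591/4

The binding constraints are 8x_1 + 2x_2 = 58 and 4x_1 + 9x_2 = 77.
Solving simultaneously gives x_1 = 23/4, x_2 = 6.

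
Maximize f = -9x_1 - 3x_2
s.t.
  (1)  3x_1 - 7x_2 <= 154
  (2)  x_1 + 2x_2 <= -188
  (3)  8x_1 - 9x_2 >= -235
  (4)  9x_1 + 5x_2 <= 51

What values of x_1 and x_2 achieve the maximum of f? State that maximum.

Corner points and f = -9x_1 - 3x_2:
  (-1008/13, -718/13) → f = 11226/13
  (-3031/29, -1937/29) → f = 33090/29
  (-2162/25, -1269/25) → f = 4653/5

The optimum lies where 3x_1 - 7x_2 = 154 and 8x_1 - 9x_2 = -235.
Solving simultaneously gives x_1 = -3031/29, x_2 = -1937/29.

x_1 = -3031/29, x_2 = -1937/29, maximum f = 33090/29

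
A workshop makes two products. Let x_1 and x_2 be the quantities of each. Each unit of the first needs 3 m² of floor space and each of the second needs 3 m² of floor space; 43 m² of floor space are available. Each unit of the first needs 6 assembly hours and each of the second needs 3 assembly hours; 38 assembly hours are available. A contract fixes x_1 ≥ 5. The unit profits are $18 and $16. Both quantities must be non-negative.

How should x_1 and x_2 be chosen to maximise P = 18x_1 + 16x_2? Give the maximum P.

x_1 = 5, x_2 = 8/3, maximum P = 398/3

Corner points and P = 18x_1 + 16x_2:
  (19/3, 0) → P = 114
  (5, 0) → P = 90
  (5, 8/3) → P = 398/3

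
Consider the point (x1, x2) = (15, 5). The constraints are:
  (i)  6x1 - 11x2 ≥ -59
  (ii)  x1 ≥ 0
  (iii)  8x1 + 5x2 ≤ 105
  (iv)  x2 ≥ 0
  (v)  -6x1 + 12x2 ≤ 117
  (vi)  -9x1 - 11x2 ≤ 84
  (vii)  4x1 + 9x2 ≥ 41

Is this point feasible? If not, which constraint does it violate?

not feasible — violates (iii)

Constraint (iii): 8x1 + 5x2 = 145, which is not ≤ 105. All other constraints are satisfied.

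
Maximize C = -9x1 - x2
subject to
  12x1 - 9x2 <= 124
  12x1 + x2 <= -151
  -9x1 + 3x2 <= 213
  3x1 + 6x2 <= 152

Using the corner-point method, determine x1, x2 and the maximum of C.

Corner points and C = -9x1 - x2:
  (-247/24, -55/2) → C = 961/8
  (-763/15, -408/5) → C = 2697/5
  (-74/5, 133/5) → C = 533/5

x1 = -763/15, x2 = -408/5, maximum C = 2697/5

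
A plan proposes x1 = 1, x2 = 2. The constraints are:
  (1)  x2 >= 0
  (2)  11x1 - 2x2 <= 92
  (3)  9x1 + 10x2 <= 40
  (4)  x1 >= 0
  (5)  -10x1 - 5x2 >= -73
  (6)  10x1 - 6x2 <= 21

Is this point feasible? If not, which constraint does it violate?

(1): 2 ≥ 0 ✓
(2): 7 ≤ 92 ✓
(3): 29 ≤ 40 ✓
(4): 1 ≥ 0 ✓
(5): -20 ≥ -73 ✓
(6): -2 ≤ 21 ✓

feasible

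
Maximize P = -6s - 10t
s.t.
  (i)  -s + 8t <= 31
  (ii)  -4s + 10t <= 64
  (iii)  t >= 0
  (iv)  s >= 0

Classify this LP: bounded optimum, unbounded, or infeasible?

bounded optimum

Vertices and P = -6s - 10t:
  (0, 31/8) → P = -155/4
  (0, 0) → P = 0
The feasible region has finitely many vertices and no improving ray; the maximum is 0 at (0, 0).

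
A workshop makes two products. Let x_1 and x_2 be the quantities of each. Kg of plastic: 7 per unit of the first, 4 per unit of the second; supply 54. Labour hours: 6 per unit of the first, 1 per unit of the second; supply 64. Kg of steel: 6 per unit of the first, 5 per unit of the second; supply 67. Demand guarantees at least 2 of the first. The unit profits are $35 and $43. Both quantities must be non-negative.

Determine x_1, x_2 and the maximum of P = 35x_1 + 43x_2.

Extreme points and P = 35x_1 + 43x_2:
  (54/7, 0) → P = 270
  (2, 0) → P = 70
  (2, 10) → P = 500

The binding constraints are 7x_1 + 4x_2 = 54 and x_1 = 2.
Solving simultaneously gives x_1 = 2, x_2 = 10.

x_1 = 2, x_2 = 10, maximum P = 500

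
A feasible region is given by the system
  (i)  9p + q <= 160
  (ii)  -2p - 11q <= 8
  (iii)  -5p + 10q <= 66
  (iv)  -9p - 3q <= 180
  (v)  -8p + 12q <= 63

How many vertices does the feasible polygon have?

Intersecting each pair of boundary lines and keeping only the points that satisfy every inequality leaves:
  (1768/97, -392/97)
  (1534/95, 1394/95)
  (-789/112, 31/56)
  (81/10, 213/20)

4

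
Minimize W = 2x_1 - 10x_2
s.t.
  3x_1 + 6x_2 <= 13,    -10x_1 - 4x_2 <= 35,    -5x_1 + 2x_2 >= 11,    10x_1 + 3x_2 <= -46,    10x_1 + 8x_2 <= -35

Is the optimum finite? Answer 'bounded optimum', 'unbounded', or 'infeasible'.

infeasible

The boundaries 3x_1 + 6x_2 = 13 and 10x_1 + 8x_2 = -35 meet at (-157/18, 235/36), but that point violates -10x_1 - 4x_2 ≤ 35. Every candidate vertex is excluded by some other constraint, so the feasible region is empty.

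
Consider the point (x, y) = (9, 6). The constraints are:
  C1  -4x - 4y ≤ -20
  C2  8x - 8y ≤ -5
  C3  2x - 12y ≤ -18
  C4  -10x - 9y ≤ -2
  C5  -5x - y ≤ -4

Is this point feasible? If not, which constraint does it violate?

not feasible — violates C2

Constraint C2: 8x - 8y = 24, which is not ≤ -5. All other constraints are satisfied.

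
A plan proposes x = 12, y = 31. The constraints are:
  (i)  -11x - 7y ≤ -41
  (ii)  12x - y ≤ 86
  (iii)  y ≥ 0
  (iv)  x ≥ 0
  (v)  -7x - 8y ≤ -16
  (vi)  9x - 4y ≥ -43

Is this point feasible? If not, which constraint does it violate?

not feasible — violates (ii)

Constraint (ii): 12x - y = 113, which is not ≤ 86. All other constraints are satisfied.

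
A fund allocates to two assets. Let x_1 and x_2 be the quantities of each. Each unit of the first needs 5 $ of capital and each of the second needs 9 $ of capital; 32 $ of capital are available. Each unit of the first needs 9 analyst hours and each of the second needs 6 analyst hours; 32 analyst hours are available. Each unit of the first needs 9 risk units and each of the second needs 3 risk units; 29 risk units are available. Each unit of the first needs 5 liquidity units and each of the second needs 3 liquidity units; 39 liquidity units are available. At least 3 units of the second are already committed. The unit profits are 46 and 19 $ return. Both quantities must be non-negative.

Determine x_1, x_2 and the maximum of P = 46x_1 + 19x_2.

Extreme points and P = 46x_1 + 19x_2:
  (0, 32/9) → P = 608/9
  (0, 3) → P = 57
  (1, 3) → P = 103

x_1 = 1, x_2 = 3, maximum P = 103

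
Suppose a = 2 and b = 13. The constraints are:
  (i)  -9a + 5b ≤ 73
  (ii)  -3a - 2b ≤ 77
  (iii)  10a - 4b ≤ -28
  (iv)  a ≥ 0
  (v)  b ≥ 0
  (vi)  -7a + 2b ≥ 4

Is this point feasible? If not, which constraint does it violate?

(i): 47 ≤ 73 ✓
(ii): -32 ≤ 77 ✓
(iii): -32 ≤ -28 ✓
(iv): 2 ≥ 0 ✓
(v): 13 ≥ 0 ✓
(vi): 12 ≥ 4 ✓

feasible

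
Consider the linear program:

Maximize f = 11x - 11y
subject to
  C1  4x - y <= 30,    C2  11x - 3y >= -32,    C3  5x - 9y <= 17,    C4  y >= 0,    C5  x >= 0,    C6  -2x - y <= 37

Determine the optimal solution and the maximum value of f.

Extreme points and f = 11x - 11y:
  (122, 458) → f = -3696
  (253/31, 82/31) → f = 1881/31
  (0, 32/3) → f = -352/3
  (17/5, 0) → f = 187/5
  (0, 0) → f = 0

x = 253/31, y = 82/31, maximum f = 1881/31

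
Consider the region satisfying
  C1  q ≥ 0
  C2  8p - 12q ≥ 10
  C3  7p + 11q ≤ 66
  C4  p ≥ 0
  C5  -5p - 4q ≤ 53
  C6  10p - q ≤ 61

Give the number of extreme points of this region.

Intersecting each pair of boundary lines and keeping only the points that satisfy every inequality leaves:
  (5/4, 0)
  (61/10, 0)
  (451/86, 229/86)
  (737/117, 233/117)

4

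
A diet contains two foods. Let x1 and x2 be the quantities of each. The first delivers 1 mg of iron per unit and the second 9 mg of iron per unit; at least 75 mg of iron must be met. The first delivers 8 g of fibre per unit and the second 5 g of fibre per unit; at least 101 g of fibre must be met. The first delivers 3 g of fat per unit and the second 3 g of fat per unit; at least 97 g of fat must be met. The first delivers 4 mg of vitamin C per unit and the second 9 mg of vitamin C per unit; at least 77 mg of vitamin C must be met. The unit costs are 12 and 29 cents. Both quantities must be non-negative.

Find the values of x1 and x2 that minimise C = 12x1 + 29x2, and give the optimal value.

Vertices and C = 12x1 + 29x2:
  (0, 97/3) → C = 2813/3
  (75, 0) → C = 900
  (27, 16/3) → C = 1436/3
The feasible region is unbounded (it extends along (0, 1), (1, 0)), but C strictly increases along every unbounded feasible direction, so there is no improving ray and the minimum is attained at a vertex.

At the optimal vertex, x1 + 9x2 = 75 and 3x1 + 3x2 = 97.
Solving simultaneously gives x1 = 27, x2 = 16/3.

x1 = 27, x2 = 16/3, minimum C = 1436/3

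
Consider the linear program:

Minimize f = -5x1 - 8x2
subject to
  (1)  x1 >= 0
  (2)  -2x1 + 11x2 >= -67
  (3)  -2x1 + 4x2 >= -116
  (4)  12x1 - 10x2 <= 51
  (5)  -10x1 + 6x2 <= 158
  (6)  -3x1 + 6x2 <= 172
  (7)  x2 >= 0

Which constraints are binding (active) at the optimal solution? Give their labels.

(4) and (6)

Feasible corners and f = -5x1 - 8x2:
  (0, 79/3) → f = -632/3
  (0, 0) → f = 0
  (1013/21, 739/14) → f = -13933/21
  (17/4, 0) → f = -85/4
  (2, 89/3) → f = -742/3

The minimum is at (1013/21, 739/14). Substituting into each constraint, equality holds for (4) and (6); the remaining constraints have slack.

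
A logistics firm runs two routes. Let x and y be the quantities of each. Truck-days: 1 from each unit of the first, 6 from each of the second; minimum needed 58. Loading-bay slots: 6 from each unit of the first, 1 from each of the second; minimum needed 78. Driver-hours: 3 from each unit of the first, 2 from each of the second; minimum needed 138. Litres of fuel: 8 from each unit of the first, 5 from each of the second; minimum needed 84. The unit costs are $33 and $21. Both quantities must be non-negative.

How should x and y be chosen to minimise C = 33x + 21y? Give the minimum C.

Vertices and C = 33x + 21y:
  (0, 78) → C = 1638
  (58, 0) → C = 1914
  (89/2, 9/4) → C = 6063/4
  (2, 66) → C = 1452
The feasible region is unbounded (it extends along (0, 1), (1, 0)), but C strictly increases along every unbounded feasible direction, so there is no improving ray and the minimum is attained at a vertex.

The optimum lies where 6x + y = 78 and 3x + 2y = 138.
Solving simultaneously gives x = 2, y = 66.

x = 2, y = 66, minimum C = 1452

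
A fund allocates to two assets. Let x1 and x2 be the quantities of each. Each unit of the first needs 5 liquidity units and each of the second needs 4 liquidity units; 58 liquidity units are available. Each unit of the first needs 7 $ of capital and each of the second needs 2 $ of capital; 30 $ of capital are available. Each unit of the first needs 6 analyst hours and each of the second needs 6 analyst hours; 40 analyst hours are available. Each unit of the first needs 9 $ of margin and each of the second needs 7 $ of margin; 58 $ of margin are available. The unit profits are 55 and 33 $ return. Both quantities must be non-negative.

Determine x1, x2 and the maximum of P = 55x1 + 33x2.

x1 = 10/3, x2 = 10/3, maximum P = 880/3

Vertices and P = 55x1 + 33x2:
  (0, 0) → P = 0
  (0, 20/3) → P = 220
  (30/7, 0) → P = 1650/7
  (10/3, 10/3) → P = 880/3

The optimum lies where 7x1 + 2x2 = 30 and 6x1 + 6x2 = 40.
Solving simultaneously gives x1 = 10/3, x2 = 10/3.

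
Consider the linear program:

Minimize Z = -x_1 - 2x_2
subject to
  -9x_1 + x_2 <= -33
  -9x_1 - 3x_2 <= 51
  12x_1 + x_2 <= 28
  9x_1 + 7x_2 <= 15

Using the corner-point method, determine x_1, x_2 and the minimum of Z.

Vertices and Z = -x_1 - 2x_2:
  (4/3, -21) → Z = 122/3
  (61/21, -48/7) → Z = 227/21
  (5, -32) → Z = 59

x_1 = 61/21, x_2 = -48/7, minimum Z = 227/21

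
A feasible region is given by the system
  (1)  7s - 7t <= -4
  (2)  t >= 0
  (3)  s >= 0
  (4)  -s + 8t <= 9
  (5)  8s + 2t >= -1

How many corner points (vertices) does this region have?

3

Of the 10 pairwise boundary intersections, those satisfying every inequality are:
  (0, 4/7)
  (31/49, 59/49)
  (0, 9/8)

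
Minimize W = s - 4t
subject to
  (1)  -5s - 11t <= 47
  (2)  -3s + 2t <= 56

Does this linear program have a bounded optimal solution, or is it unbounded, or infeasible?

From the feasible point (-710/43, 139/43), moving in the direction (2, 3) keeps every constraint satisfied while W decreases without bound.

unbounded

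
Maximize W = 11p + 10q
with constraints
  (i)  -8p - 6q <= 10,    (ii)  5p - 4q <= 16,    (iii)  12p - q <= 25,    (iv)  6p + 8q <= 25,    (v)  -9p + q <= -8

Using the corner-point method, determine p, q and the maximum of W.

Feasible corners and W = 11p + 10q:
  (28/31, -89/31) → W = -582/31
  (19/31, -77/31) → W = -561/31
  (84/43, -67/43) → W = 254/43
  (75/34, 25/17) → W = 1325/34
  (89/78, 59/26) → W = 2749/78

p = 75/34, q = 25/17, maximum W = 1325/34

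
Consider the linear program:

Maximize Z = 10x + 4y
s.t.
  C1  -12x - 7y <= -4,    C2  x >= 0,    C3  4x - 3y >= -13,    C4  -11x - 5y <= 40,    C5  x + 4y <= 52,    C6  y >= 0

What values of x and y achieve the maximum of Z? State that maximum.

The optimum lies where x + 4y = 52 and y = 0.
Solving simultaneously gives x = 52, y = 0.

x = 52, y = 0, maximum Z = 520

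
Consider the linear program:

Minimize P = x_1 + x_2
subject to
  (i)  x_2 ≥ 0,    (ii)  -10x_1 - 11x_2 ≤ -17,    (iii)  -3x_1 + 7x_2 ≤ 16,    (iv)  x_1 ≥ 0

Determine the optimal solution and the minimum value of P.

Corner points and P = x_1 + x_2:
  (17/10, 0) → P = 17/10
  (0, 17/11) → P = 17/11
  (0, 16/7) → P = 16/7
The feasible region is unbounded (it extends along (7, 3), (1, 0)), but P strictly increases along every unbounded feasible direction, so there is no improving ray and the minimum is attained at a vertex.

x_1 = 0, x_2 = 17/11, minimum P = 17/11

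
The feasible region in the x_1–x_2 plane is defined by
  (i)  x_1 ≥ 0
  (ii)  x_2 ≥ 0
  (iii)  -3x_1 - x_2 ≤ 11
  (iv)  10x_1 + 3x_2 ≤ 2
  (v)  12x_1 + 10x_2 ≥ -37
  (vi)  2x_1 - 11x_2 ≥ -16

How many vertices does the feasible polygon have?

3

Pairwise boundary intersections that survive every other constraint:
  (0, 0)
  (0, 2/3)
  (1/5, 0)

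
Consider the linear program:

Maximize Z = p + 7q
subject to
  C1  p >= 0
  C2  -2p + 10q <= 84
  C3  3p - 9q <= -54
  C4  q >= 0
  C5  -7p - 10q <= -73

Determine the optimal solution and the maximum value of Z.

p = 18, q = 12, maximum Z = 102

Corner points and Z = p + 7q:
  (0, 42/5) → Z = 294/5
  (0, 73/10) → Z = 511/10
  (18, 12) → Z = 102
  (39/31, 199/31) → Z = 1432/31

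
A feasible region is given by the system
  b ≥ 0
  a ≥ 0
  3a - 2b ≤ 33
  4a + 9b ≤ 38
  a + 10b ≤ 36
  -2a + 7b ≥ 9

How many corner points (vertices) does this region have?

Of the 15 pairwise boundary intersections, those satisfying every inequality are:
  (0, 18/5)
  (0, 9/7)
  (56/31, 106/31)
  (185/46, 56/23)

4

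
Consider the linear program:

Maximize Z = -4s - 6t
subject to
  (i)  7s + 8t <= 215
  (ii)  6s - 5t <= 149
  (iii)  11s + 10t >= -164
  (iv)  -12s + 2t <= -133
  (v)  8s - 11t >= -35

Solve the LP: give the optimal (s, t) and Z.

At the optimal vertex, 6s - 5t = 149 and -12s + 2t = -133.
Solving simultaneously gives s = 367/48, t = -165/8.

s = 367/48, t = -165/8, maximum Z = 559/6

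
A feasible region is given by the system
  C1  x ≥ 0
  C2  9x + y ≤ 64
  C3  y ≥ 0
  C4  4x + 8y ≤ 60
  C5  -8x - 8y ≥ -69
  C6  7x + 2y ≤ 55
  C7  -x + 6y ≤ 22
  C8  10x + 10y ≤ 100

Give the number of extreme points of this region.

5

Pairwise boundary intersections that survive every other constraint:
  (0, 0)
  (0, 11/3)
  (64/9, 0)
  (443/64, 109/64)
  (17/4, 35/8)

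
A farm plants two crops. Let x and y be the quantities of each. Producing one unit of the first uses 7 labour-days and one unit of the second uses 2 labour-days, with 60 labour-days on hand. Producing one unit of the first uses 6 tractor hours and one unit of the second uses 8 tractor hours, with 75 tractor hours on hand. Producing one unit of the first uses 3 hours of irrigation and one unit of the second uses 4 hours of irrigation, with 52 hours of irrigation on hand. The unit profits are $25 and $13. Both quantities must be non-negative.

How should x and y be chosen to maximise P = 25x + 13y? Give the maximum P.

Corner points and P = 25x + 13y:
  (0, 0) → P = 0
  (0, 75/8) → P = 975/8
  (60/7, 0) → P = 1500/7
  (15/2, 15/4) → P = 945/4

x = 15/2, y = 15/4, maximum P = 945/4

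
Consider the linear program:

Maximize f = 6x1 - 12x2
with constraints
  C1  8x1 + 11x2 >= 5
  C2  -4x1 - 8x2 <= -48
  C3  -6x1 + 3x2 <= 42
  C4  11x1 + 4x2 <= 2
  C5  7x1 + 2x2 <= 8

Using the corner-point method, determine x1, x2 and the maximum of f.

x1 = -22/9, x2 = 65/9, maximum f = -304/3

At the optimal vertex, -4x1 - 8x2 = -48 and 11x1 + 4x2 = 2.
Solving simultaneously gives x1 = -22/9, x2 = 65/9.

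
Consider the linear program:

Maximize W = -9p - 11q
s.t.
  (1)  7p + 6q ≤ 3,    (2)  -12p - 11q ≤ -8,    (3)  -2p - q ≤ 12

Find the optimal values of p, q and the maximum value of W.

p = -3, q = 4, maximum W = -17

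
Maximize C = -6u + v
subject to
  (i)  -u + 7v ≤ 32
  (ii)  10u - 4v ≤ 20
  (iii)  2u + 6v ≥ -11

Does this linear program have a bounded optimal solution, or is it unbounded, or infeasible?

Vertices and C = -6u + v:
  (134/33, 170/33) → C = -634/33
  (-269/20, 53/20) → C = 1667/20
  (19/17, -75/34) → C = -303/34
The feasible region has finitely many vertices and no improving ray; the maximum is 1667/20 at (-269/20, 53/20).

bounded optimum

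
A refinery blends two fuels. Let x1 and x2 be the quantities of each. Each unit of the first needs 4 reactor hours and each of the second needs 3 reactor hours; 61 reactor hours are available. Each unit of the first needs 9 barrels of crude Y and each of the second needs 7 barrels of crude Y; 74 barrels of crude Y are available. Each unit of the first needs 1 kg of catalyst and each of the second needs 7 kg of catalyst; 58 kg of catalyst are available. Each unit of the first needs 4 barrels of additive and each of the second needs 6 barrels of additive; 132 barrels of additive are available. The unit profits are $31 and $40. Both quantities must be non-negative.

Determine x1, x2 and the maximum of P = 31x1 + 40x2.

x1 = 2, x2 = 8, maximum P = 382

Extreme points and P = 31x1 + 40x2:
  (0, 0) → P = 0
  (0, 58/7) → P = 2320/7
  (74/9, 0) → P = 2294/9
  (2, 8) → P = 382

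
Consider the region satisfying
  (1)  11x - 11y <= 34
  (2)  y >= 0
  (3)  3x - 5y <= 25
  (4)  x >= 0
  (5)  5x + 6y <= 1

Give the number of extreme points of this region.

Pairwise boundary intersections that survive every other constraint:
  (0, 0)
  (1/5, 0)
  (0, 1/6)

3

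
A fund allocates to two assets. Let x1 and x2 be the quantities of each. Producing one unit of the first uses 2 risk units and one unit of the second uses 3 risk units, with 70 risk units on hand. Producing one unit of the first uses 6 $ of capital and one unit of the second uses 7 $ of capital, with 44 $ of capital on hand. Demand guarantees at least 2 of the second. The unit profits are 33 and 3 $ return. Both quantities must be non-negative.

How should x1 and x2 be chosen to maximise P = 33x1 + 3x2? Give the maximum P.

Corner points and P = 33x1 + 3x2:
  (0, 44/7) → P = 132/7
  (0, 2) → P = 6
  (5, 2) → P = 171

The optimum lies where 6x1 + 7x2 = 44 and x2 = 2.
Solving simultaneously gives x1 = 5, x2 = 2.

x1 = 5, x2 = 2, maximum P = 171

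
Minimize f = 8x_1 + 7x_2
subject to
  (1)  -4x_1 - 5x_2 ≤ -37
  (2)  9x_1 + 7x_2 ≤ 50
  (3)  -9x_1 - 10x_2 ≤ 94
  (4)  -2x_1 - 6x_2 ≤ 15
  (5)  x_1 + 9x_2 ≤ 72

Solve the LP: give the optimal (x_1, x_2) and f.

x_1 = -27/31, x_2 = 251/31, minimum f = 1541/31

At the optimal vertex, -4x_1 - 5x_2 = -37 and x_1 + 9x_2 = 72.
Solving simultaneously gives x_1 = -27/31, x_2 = 251/31.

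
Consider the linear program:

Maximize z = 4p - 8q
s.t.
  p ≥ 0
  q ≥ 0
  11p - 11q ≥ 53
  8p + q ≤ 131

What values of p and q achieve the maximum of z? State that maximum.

Vertices and z = 4p - 8q:
  (53/11, 0) → z = 212/11
  (131/8, 0) → z = 131/2
  (166/11, 113/11) → z = -240/11

The binding constraints are q = 0 and 8p + q = 131.
Solving simultaneously gives p = 131/8, q = 0.

p = 131/8, q = 0, maximum z = 131/2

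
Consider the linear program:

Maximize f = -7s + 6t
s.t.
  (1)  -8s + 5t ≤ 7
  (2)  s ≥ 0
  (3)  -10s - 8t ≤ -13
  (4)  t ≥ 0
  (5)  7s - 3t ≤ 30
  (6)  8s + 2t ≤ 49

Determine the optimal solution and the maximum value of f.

s = 33/8, t = 8, maximum f = 153/8

Vertices and f = -7s + 6t:
  (3/38, 29/19) → f = 327/38
  (33/8, 8) → f = 153/8
  (13/10, 0) → f = -91/10
  (30/7, 0) → f = -30
  (207/38, 103/38) → f = -831/38

At the optimal vertex, -8s + 5t = 7 and 8s + 2t = 49.
Solving simultaneously gives s = 33/8, t = 8.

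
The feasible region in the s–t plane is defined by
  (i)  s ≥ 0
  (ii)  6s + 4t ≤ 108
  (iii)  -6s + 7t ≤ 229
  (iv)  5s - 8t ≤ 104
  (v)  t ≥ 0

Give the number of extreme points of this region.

3

Pairwise boundary intersections that survive every other constraint:
  (0, 27)
  (0, 0)
  (18, 0)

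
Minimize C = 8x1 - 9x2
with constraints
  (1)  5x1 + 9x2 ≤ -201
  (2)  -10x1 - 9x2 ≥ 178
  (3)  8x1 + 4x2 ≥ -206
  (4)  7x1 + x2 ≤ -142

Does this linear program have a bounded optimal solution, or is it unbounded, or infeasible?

bounded optimum

Extreme points and C = 8x1 - 9x2:
  (-525/26, -289/26) → C = -123/2
  (-1077/58, -697/58) → C = -2343/58
  (-181/10, -153/10) → C = -71/10
The feasible region has finitely many vertices and no improving ray; the minimum is -123/2 at (-525/26, -289/26).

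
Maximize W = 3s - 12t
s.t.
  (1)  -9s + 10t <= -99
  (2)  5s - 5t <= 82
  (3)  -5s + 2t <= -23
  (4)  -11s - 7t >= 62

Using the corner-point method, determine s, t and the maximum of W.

Vertices and W = 3s - 12t:
  (-49/15, -59/3) → W = 1131/5
  (44/15, -202/15) → W = 852/5
  (37/57, -563/57) → W = 2289/19

The optimum lies where 5s - 5t = 82 and -5s + 2t = -23.
Solving simultaneously gives s = -49/15, t = -59/3.

s = -49/15, t = -59/3, maximum W = 1131/5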